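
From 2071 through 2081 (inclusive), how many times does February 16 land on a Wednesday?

Day of week of February 16 in each year:
2071: Mon, 2072: Tue, 2073: Thu, 2074: Fri, 2075: Sat, 2076: Sun, 2077: Tue, 2078: Wed ✓, 2079: Thu, 2080: Fri, 2081: Sun
Wednesdays: 2078.

1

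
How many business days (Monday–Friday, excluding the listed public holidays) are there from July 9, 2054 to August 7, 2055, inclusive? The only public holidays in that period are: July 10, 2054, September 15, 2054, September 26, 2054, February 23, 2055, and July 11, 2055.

279 business days

July 9, 2054 is a Thursday.
From July 9, 2054 to August 7, 2055 is 395 days inclusive.
395 = 7 × 56 + 3, so there are 56 full weeks plus 3 extra days.
Each full week contributes 5 weekdays (Mon–Fri): 56 × 5 = 280.
The 3 extra days are Thu, Fri, Sat — 2 of them qualify.
Total: 280 + 2 = 282.
Holidays: July 10, 2054 (Fri); September 15, 2054 (Tue); September 26, 2054 (Sat); February 23, 2055 (Tue); July 11, 2055 (Sun).
3 of the 5 holidays fall on weekdays; the rest are weekends and were already excluded.
Business days: 282 − 3 = 279.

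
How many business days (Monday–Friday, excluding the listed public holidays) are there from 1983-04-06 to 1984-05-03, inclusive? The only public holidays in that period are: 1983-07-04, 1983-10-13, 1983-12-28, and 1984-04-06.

278

1983-04-06 is a Wednesday.
That's 394 days from start to end, counting both.
394 = 7 × 56 + 2, so there are 56 full weeks plus 2 extra days.
Each full week contributes 5 weekdays (Mon–Fri): 56 × 5 = 280.
The 2 extra days are Wednesday, Thursday — 2 of them qualify.
Total: 280 + 2 = 282.
Holidays: 1983-07-04 (Mon); 1983-10-13 (Thu); 1983-12-28 (Wed); 1984-04-06 (Fri).
All 4 holidays fall on weekdays, so subtract 4.
Business days: 282 − 4 = 278.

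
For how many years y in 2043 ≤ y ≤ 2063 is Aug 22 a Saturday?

Day of week of August 22 in each year:
2043: Sat ✓, 2044: Mon, 2045: Tue, 2046: Wed, 2047: Thu, 2048: Sat ✓, 2049: Sun, 2050: Mon, 2051: Tue, 2052: Thu, 2053: Fri, 2054: Sat ✓, 2055: Sun, 2056: Tue, 2057: Wed, 2058: Thu, 2059: Fri, 2060: Sun, 2061: Mon, 2062: Tue, 2063: Wed
Saturdays: 2043, 2048, 2054.

3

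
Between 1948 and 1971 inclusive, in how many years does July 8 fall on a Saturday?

3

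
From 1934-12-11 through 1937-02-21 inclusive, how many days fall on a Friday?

1934-12-11 is a Tuesday.
From 1934-12-11 to 1937-02-21 is 804 days inclusive.
804 = 7 × 114 + 6, so there are 114 full weeks plus 6 extra days.
Each full week contributes one Friday: 114 so far.
The 6 extra days are Tue, Wed, Thu, Fri, Sat, Sun — 1 of them qualifies.
Total: 114 + 1 = 115.

115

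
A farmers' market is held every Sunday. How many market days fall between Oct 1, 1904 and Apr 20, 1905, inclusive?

29 Sundays

Oct 1, 1904 is a Saturday.
That's 202 days from start to end, counting both.
202 = 7 × 28 + 6, so there are 28 full weeks plus 6 extra days.
Each full week contributes one Sunday: 28 so far.
The 6 extra days are Saturday, Sunday, Monday, Tuesday, Wednesday, Thursday — 1 of them qualifies.
Total: 28 + 1 = 29.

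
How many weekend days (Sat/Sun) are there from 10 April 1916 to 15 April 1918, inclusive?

10 April 1916 is a Monday.
From 10 April 1916 to 15 April 1918 is 736 days inclusive.
736 = 7 × 105 + 1, so there are 105 full weeks plus 1 extra day.
Each full week contributes 2 weekend days (Sat, Sun): 105 × 2 = 210.
The 1 extra day is Monday — none qualify.
Total: 210 + 0 = 210.

210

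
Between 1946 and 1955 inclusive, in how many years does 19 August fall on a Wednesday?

Day of week of August 19 in each year:
1946: Mon, 1947: Tue, 1948: Thu, 1949: Fri, 1950: Sat, 1951: Sun, 1952: Tue, 1953: Wed ✓, 1954: Thu, 1955: Fri
Wednesdays: 1953.

1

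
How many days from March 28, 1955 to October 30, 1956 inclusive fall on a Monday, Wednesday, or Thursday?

March 28, 1955 is a Monday.
The range spans 583 days (inclusive of both endpoints).
583 = 7 × 83 + 2, so there are 83 full weeks plus 2 extra days.
Each full week contributes 3 days from the set (Mon, Wed, Thu): 83 × 3 = 249.
The 2 extra days are Monday, Tuesday — 1 of them qualifies.
Total: 249 + 1 = 250.

250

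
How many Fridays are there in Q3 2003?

13

July 1, 2003 is a Tuesday.
From July 1, 2003 to September 30, 2003 is 92 days inclusive.
92 = 7 × 13 + 1, so there are 13 full weeks plus 1 extra day.
Each full week contributes one Friday: 13 so far.
The 1 extra day is Tuesday — none qualify.
Total: 13 + 0 = 13.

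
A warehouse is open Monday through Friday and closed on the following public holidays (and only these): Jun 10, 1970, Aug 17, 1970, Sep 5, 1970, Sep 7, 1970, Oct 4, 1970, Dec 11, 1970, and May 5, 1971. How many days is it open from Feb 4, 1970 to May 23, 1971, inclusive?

333

Feb 4, 1970 is a Wednesday.
From Feb 4, 1970 to May 23, 1971 is 474 days inclusive.
474 = 7 × 67 + 5, so there are 67 full weeks plus 5 extra days.
Each full week contributes 5 weekdays (Mon–Fri): 67 × 5 = 335.
The 5 extra days are Wednesday, Thursday, Friday, Saturday, Sunday — 3 of them qualify.
Total: 335 + 3 = 338.
Holidays: Jun 10, 1970 (Wed); Aug 17, 1970 (Mon); Sep 5, 1970 (Sat); Sep 7, 1970 (Mon); Oct 4, 1970 (Sun); Dec 11, 1970 (Fri); May 5, 1971 (Wed).
5 of the 7 holidays fall on weekdays; the rest are weekends and were already excluded.
Business days: 338 − 5 = 333.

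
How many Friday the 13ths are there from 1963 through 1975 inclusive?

21

Friday-the-13ths by year:
1963: Sep, Dec
1964: Mar, Nov
1965: Aug
1966: May
1967: Jan, Oct
1968: Sep, Dec
1969: Jun
1970: Feb, Mar, Nov
1971: Aug
1972: Oct
1973: Apr, Jul
1974: Sep, Dec
1975: Jun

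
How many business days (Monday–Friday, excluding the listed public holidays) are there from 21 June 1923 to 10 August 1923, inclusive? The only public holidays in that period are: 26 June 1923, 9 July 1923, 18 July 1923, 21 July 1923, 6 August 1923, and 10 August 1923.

21 June 1923 is a Thursday.
The range spans 51 days (inclusive of both endpoints).
51 = 7 × 7 + 2, so there are 7 full weeks plus 2 extra days.
Each full week contributes 5 weekdays (Mon–Fri): 7 × 5 = 35.
The 2 extra days are Thu, Fri — 2 of them qualify.
Total: 35 + 2 = 37.
Holidays: 26 June 1923 (Tue); 9 July 1923 (Mon); 18 July 1923 (Wed); 21 July 1923 (Sat); 6 August 1923 (Mon); 10 August 1923 (Fri).
5 of the 6 holidays fall on weekdays; the rest are weekends and were already excluded.
Business days: 37 − 5 = 32.

32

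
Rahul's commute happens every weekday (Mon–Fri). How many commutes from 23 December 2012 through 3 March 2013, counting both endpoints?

23 December 2012 is a Sunday.
From 23 December 2012 to 3 March 2013 is 71 days inclusive.
71 = 7 × 10 + 1, so there are 10 full weeks plus 1 extra day.
Each full week contributes 5 weekdays (Mon–Fri): 10 × 5 = 50.
The 1 extra day is Sunday — none qualify.
Total: 50 + 0 = 50.

50 weekdays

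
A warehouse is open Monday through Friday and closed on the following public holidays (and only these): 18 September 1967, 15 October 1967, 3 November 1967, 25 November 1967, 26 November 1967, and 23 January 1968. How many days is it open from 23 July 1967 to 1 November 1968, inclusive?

23 July 1967 is a Sunday.
The range spans 468 days (inclusive of both endpoints).
468 = 7 × 66 + 6, so there are 66 full weeks plus 6 extra days.
Each full week contributes 5 weekdays (Mon–Fri): 66 × 5 = 330.
The 6 extra days are Sunday, Monday, Tuesday, Wednesday, Thursday, Friday — 5 of them qualify.
Total: 330 + 5 = 335.
Holidays: 18 September 1967 (Mon); 15 October 1967 (Sun); 3 November 1967 (Fri); 25 November 1967 (Sat); 26 November 1967 (Sun); 23 January 1968 (Tue).
3 of the 6 holidays fall on weekdays; the rest are weekends and were already excluded.
Business days: 335 − 3 = 332.

332 business days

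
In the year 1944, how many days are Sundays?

53

January 1, 1944 is a Saturday.
The range spans 366 days (inclusive of both endpoints).
366 = 7 × 52 + 2, so there are 52 full weeks plus 2 extra days.
Each full week contributes one Sunday: 52 so far.
The 2 extra days are Saturday, Sunday — 1 of them qualifies.
Total: 52 + 1 = 53.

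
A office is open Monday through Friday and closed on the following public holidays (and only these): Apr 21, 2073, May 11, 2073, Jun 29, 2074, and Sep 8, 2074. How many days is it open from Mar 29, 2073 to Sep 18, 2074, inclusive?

Mar 29, 2073 is a Wednesday.
From Mar 29, 2073 to Sep 18, 2074 is 539 days inclusive.
539 = 7 × 77, so the span is exactly 77 full weeks.
Each full week contributes 5 weekdays (Mon–Fri): 77 × 5 = 385.
Total: 385.
Holidays: Apr 21, 2073 (Fri); May 11, 2073 (Thu); Jun 29, 2074 (Fri); Sep 8, 2074 (Sat).
3 of the 4 holidays fall on weekdays; the rest are weekends and were already excluded.
Business days: 385 − 3 = 382.

382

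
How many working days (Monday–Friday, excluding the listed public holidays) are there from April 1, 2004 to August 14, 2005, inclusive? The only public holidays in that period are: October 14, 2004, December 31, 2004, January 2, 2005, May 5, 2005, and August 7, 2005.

354

April 1, 2004 is a Thursday.
That's 501 days from start to end, counting both.
501 = 7 × 71 + 4, so there are 71 full weeks plus 4 extra days.
Each full week contributes 5 weekdays (Mon–Fri): 71 × 5 = 355.
The 4 extra days are Thu, Fri, Sat, Sun — 2 of them qualify.
Total: 355 + 2 = 357.
Holidays: October 14, 2004 (Thu); December 31, 2004 (Fri); January 2, 2005 (Sun); May 5, 2005 (Thu); August 7, 2005 (Sun).
3 of the 5 holidays fall on weekdays; the rest are weekends and were already excluded.
Business days: 357 − 3 = 354.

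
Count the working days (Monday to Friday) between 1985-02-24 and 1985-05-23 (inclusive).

64

1985-02-24 is a Sunday.
The range spans 89 days (inclusive of both endpoints).
89 = 7 × 12 + 5, so there are 12 full weeks plus 5 extra days.
Each full week contributes 5 weekdays (Mon–Fri): 12 × 5 = 60.
The 5 extra days are Sunday, Monday, Tuesday, Wednesday, Thursday — 4 of them qualify.
Total: 60 + 4 = 64.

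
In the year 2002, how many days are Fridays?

2002-01-01 is a Tuesday.
That's 365 days from start to end, counting both.
365 = 7 × 52 + 1, so there are 52 full weeks plus 1 extra day.
Each full week contributes one Friday: 52 so far.
The 1 extra day is Tue — none qualify.
Total: 52 + 0 = 52.

52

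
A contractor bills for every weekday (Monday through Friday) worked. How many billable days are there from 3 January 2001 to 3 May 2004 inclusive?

3 January 2001 is a Wednesday.
That's 1217 days from start to end, counting both.
1217 = 7 × 173 + 6, so there are 173 full weeks plus 6 extra days.
Each full week contributes 5 weekdays (Mon–Fri): 173 × 5 = 865.
The 6 extra days are Wednesday, Thursday, Friday, Saturday, Sunday, Monday — 4 of them qualify.
Total: 865 + 4 = 869.

869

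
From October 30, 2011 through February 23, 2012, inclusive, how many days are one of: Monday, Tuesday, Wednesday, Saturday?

67

October 30, 2011 is a Sunday.
The range spans 117 days (inclusive of both endpoints).
117 = 7 × 16 + 5, so there are 16 full weeks plus 5 extra days.
Each full week contributes 4 days from the set (Mon, Tue, Wed, Sat): 16 × 4 = 64.
The 5 extra days are Sun, Mon, Tue, Wed, Thu — 3 of them qualify.
Total: 64 + 3 = 67.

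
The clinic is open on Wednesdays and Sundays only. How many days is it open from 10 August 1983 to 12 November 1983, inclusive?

27

10 August 1983 is a Wednesday.
The range spans 95 days (inclusive of both endpoints).
95 = 7 × 13 + 4, so there are 13 full weeks plus 4 extra days.
Each full week contributes 2 days from the set (Wed, Sun): 13 × 2 = 26.
The 4 extra days are Wed, Thu, Fri, Sat — 1 of them qualifies.
Total: 26 + 1 = 27.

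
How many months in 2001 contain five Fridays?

4

A month has five Fridays exactly when Friday falls within its first (length − 28) days.
Jan: 31 days, starts Mon → 5 of Mon, Tue, Wed
Feb: 28 days, starts Thu → 5 of (none)
Mar: 31 days, starts Thu → 5 of Thu, Fri, Sat ✓
Apr: 30 days, starts Sun → 5 of Sun, Mon
May: 31 days, starts Tue → 5 of Tue, Wed, Thu
Jun: 30 days, starts Fri → 5 of Fri, Sat ✓
Jul: 31 days, starts Sun → 5 of Sun, Mon, Tue
Aug: 31 days, starts Wed → 5 of Wed, Thu, Fri ✓
Sep: 30 days, starts Sat → 5 of Sat, Sun
Oct: 31 days, starts Mon → 5 of Mon, Tue, Wed
Nov: 30 days, starts Thu → 5 of Thu, Fri ✓
Dec: 31 days, starts Sat → 5 of Sat, Sun, Mon
Months with five Fridays: Mar, Jun, Aug, Nov.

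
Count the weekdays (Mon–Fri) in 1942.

261 weekdays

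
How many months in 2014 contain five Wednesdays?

5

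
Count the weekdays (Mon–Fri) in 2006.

January 1, 2006 is a Sunday.
From January 1, 2006 to December 31, 2006 is 365 days inclusive.
365 = 7 × 52 + 1, so there are 52 full weeks plus 1 extra day.
Each full week contributes 5 weekdays (Mon–Fri): 52 × 5 = 260.
The 1 extra day is Sun — none qualify.
Total: 260 + 0 = 260.

260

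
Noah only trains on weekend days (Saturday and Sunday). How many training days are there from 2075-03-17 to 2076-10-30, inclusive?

169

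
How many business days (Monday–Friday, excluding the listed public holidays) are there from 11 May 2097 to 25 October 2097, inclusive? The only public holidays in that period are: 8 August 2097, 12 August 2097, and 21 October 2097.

117

11 May 2097 is a Saturday.
The range spans 168 days (inclusive of both endpoints).
168 = 7 × 24, so the span is exactly 24 full weeks.
Each full week contributes 5 weekdays (Mon–Fri): 24 × 5 = 120.
Holidays: 8 August 2097 (Thu); 12 August 2097 (Mon); 21 October 2097 (Mon).
All 3 holidays fall on weekdays, so subtract 3.
Business days: 120 − 3 = 117.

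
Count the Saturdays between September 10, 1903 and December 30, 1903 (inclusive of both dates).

16 Saturdays

September 10, 1903 is a Thursday.
The range spans 112 days (inclusive of both endpoints).
112 = 7 × 16, so the span is exactly 16 full weeks.
Each full week contributes one Saturday: 16 so far.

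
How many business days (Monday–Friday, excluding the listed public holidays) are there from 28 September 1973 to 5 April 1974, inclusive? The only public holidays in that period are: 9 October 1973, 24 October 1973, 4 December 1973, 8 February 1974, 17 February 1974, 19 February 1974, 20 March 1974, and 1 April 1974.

129

28 September 1973 is a Friday.
That's 190 days from start to end, counting both.
190 = 7 × 27 + 1, so there are 27 full weeks plus 1 extra day.
Each full week contributes 5 weekdays (Mon–Fri): 27 × 5 = 135.
The 1 extra day is Friday — 1 of them qualifies.
Total: 135 + 1 = 136.
Holidays: 9 October 1973 (Tue); 24 October 1973 (Wed); 4 December 1973 (Tue); 8 February 1974 (Fri); 17 February 1974 (Sun); 19 February 1974 (Tue); 20 March 1974 (Wed); 1 April 1974 (Mon).
7 of the 8 holidays fall on weekdays; the rest are weekends and were already excluded.
Business days: 136 − 7 = 129.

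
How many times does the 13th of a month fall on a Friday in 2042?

1

The 13th falls on a Friday when the month's 13th has weekday Fri.
Jan 13 is Mon; Feb 13 is Thu; Mar 13 is Thu; Apr 13 is Sun; May 13 is Tue; Jun 13 is Fri ✓; Jul 13 is Sun; Aug 13 is Wed; Sep 13 is Sat; Oct 13 is Mon; Nov 13 is Thu; Dec 13 is Sat.
Friday the 13ths: Jun.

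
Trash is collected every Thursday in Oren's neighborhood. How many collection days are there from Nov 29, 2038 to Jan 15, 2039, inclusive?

Nov 29, 2038 is a Monday.
From Nov 29, 2038 to Jan 15, 2039 is 48 days inclusive.
48 = 7 × 6 + 6, so there are 6 full weeks plus 6 extra days.
Each full week contributes one Thursday: 6 so far.
The 6 extra days are Mon, Tue, Wed, Thu, Fri, Sat — 1 of them qualifies.
Total: 6 + 1 = 7.

7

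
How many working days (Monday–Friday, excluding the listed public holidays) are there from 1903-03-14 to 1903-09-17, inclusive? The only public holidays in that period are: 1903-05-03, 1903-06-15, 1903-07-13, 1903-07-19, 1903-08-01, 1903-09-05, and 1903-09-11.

1903-03-14 is a Saturday.
That's 188 days from start to end, counting both.
188 = 7 × 26 + 6, so there are 26 full weeks plus 6 extra days.
Each full week contributes 5 weekdays (Mon–Fri): 26 × 5 = 130.
The 6 extra days are Sat, Sun, Mon, Tue, Wed, Thu — 4 of them qualify.
Total: 130 + 4 = 134.
Holidays: 1903-05-03 (Sun); 1903-06-15 (Mon); 1903-07-13 (Mon); 1903-07-19 (Sun); 1903-08-01 (Sat); 1903-09-05 (Sat); 1903-09-11 (Fri).
3 of the 7 holidays fall on weekdays; the rest are weekends and were already excluded.
Business days: 134 − 3 = 131.

131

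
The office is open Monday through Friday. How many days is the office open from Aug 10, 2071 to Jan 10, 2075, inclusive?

894

Aug 10, 2071 is a Monday.
From Aug 10, 2071 to Jan 10, 2075 is 1250 days inclusive.
1250 = 7 × 178 + 4, so there are 178 full weeks plus 4 extra days.
Each full week contributes 5 weekdays (Mon–Fri): 178 × 5 = 890.
The 4 extra days are Monday, Tuesday, Wednesday, Thursday — 4 of them qualify.
Total: 890 + 4 = 894.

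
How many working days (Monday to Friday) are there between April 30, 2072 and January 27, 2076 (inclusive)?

April 30, 2072 is a Saturday.
From April 30, 2072 to January 27, 2076 is 1368 days inclusive.
1368 = 7 × 195 + 3, so there are 195 full weeks plus 3 extra days.
Each full week contributes 5 weekdays (Mon–Fri): 195 × 5 = 975.
The 3 extra days are Sat, Sun, Mon — 1 of them qualifies.
Total: 975 + 1 = 976.

976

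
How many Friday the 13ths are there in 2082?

The 13th falls on a Friday when the month's 13th has weekday Fri.
Jan 13 is Tue; Feb 13 is Fri ✓; Mar 13 is Fri ✓; Apr 13 is Mon; May 13 is Wed; Jun 13 is Sat; Jul 13 is Mon; Aug 13 is Thu; Sep 13 is Sun; Oct 13 is Tue; Nov 13 is Fri ✓; Dec 13 is Sun.
Friday the 13ths: Feb, Mar, Nov.

3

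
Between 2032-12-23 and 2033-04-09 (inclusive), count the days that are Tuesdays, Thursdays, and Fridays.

2032-12-23 is a Thursday.
From 2032-12-23 to 2033-04-09 is 108 days inclusive.
108 = 7 × 15 + 3, so there are 15 full weeks plus 3 extra days.
Each full week contributes 3 days from the set (Tue, Thu, Fri): 15 × 3 = 45.
The 3 extra days are Thursday, Friday, Saturday — 2 of them qualify.
Total: 45 + 2 = 47.

47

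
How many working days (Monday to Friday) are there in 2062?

1 January 2062 is a Sunday.
The range spans 365 days (inclusive of both endpoints).
365 = 7 × 52 + 1, so there are 52 full weeks plus 1 extra day.
Each full week contributes 5 weekdays (Mon–Fri): 52 × 5 = 260.
The 1 extra day is Sunday — none qualify.
Total: 260 + 0 = 260.

260 weekdays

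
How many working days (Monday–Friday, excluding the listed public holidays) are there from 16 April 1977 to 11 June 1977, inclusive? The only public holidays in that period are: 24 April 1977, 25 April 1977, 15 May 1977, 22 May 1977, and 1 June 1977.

38 working days

16 April 1977 is a Saturday.
That's 57 days from start to end, counting both.
57 = 7 × 8 + 1, so there are 8 full weeks plus 1 extra day.
Each full week contributes 5 weekdays (Mon–Fri): 8 × 5 = 40.
The 1 extra day is Sat — none qualify.
Total: 40 + 0 = 40.
Holidays: 24 April 1977 (Sun); 25 April 1977 (Mon); 15 May 1977 (Sun); 22 May 1977 (Sun); 1 June 1977 (Wed).
2 of the 5 holidays fall on weekdays; the rest are weekends and were already excluded.
Business days: 40 − 2 = 38.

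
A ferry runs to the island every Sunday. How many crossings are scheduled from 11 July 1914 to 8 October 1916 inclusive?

118 Sundays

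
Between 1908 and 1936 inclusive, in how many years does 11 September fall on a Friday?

5

Day of week of September 11 in each year:
1908: Fri ✓, 1909: Sat, 1910: Sun, 1911: Mon, 1912: Wed, 1913: Thu, 1914: Fri ✓, 1915: Sat, 1916: Mon, 1917: Tue, 1918: Wed, 1919: Thu, 1920: Sat, 1921: Sun, 1922: Mon, 1923: Tue, 1924: Thu, 1925: Fri ✓, 1926: Sat, 1927: Sun, 1928: Tue, 1929: Wed, 1930: Thu, 1931: Fri ✓, 1932: Sun, 1933: Mon, 1934: Tue, 1935: Wed, 1936: Fri ✓
Fridays: 1908, 1914, 1925, 1931, 1936.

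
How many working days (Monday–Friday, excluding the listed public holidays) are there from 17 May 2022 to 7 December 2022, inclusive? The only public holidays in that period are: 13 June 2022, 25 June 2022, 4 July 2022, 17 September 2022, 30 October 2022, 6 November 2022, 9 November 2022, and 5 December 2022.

143 working days

17 May 2022 is a Tuesday.
The range spans 205 days (inclusive of both endpoints).
205 = 7 × 29 + 2, so there are 29 full weeks plus 2 extra days.
Each full week contributes 5 weekdays (Mon–Fri): 29 × 5 = 145.
The 2 extra days are Tue, Wed — 2 of them qualify.
Total: 145 + 2 = 147.
Holidays: 13 June 2022 (Mon); 25 June 2022 (Sat); 4 July 2022 (Mon); 17 September 2022 (Sat); 30 October 2022 (Sun); 6 November 2022 (Sun); 9 November 2022 (Wed); 5 December 2022 (Mon).
4 of the 8 holidays fall on weekdays; the rest are weekends and were already excluded.
Business days: 147 − 4 = 143.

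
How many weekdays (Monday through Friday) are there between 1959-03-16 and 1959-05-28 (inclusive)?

54

1959-03-16 is a Monday.
That's 74 days from start to end, counting both.
74 = 7 × 10 + 4, so there are 10 full weeks plus 4 extra days.
Each full week contributes 5 weekdays (Mon–Fri): 10 × 5 = 50.
The 4 extra days are Mon, Tue, Wed, Thu — 4 of them qualify.
Total: 50 + 4 = 54.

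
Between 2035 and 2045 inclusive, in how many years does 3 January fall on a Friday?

Day of week of January 3 in each year:
2035: Wed, 2036: Thu, 2037: Sat, 2038: Sun, 2039: Mon, 2040: Tue, 2041: Thu, 2042: Fri ✓, 2043: Sat, 2044: Sun, 2045: Tue
Fridays: 2042.

1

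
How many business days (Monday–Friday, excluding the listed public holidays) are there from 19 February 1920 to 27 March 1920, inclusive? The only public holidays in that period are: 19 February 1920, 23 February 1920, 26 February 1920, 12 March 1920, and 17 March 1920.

22 business days

19 February 1920 is a Thursday.
That's 38 days from start to end, counting both.
38 = 7 × 5 + 3, so there are 5 full weeks plus 3 extra days.
Each full week contributes 5 weekdays (Mon–Fri): 5 × 5 = 25.
The 3 extra days are Thursday, Friday, Saturday — 2 of them qualify.
Total: 25 + 2 = 27.
Holidays: 19 February 1920 (Thu); 23 February 1920 (Mon); 26 February 1920 (Thu); 12 March 1920 (Fri); 17 March 1920 (Wed).
All 5 holidays fall on weekdays, so subtract 5.
Business days: 27 − 5 = 22.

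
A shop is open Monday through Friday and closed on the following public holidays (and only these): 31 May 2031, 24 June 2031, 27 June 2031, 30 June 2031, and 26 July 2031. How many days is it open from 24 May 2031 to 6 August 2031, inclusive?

24 May 2031 is a Saturday.
The range spans 75 days (inclusive of both endpoints).
75 = 7 × 10 + 5, so there are 10 full weeks plus 5 extra days.
Each full week contributes 5 weekdays (Mon–Fri): 10 × 5 = 50.
The 5 extra days are Saturday, Sunday, Monday, Tuesday, Wednesday — 3 of them qualify.
Total: 50 + 3 = 53.
Holidays: 31 May 2031 (Sat); 24 June 2031 (Tue); 27 June 2031 (Fri); 30 June 2031 (Mon); 26 July 2031 (Sat).
3 of the 5 holidays fall on weekdays; the rest are weekends and were already excluded.
Business days: 53 − 3 = 50.

50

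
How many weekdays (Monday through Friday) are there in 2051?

1 January 2051 is a Sunday.
The range spans 365 days (inclusive of both endpoints).
365 = 7 × 52 + 1, so there are 52 full weeks plus 1 extra day.
Each full week contributes 5 weekdays (Mon–Fri): 52 × 5 = 260.
The 1 extra day is Sun — none qualify.
Total: 260 + 0 = 260.

260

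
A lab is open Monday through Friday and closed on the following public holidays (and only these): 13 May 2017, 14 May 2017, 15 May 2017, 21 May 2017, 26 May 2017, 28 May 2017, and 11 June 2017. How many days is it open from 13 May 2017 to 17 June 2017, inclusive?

23

13 May 2017 is a Saturday.
The range spans 36 days (inclusive of both endpoints).
36 = 7 × 5 + 1, so there are 5 full weeks plus 1 extra day.
Each full week contributes 5 weekdays (Mon–Fri): 5 × 5 = 25.
The 1 extra day is Saturday — none qualify.
Total: 25 + 0 = 25.
Holidays: 13 May 2017 (Sat); 14 May 2017 (Sun); 15 May 2017 (Mon); 21 May 2017 (Sun); 26 May 2017 (Fri); 28 May 2017 (Sun); 11 June 2017 (Sun).
2 of the 7 holidays fall on weekdays; the rest are weekends and were already excluded.
Business days: 25 − 2 = 23.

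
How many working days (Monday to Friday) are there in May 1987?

21 weekdays

May 1, 1987 is a Friday.
The range spans 31 days (inclusive of both endpoints).
31 = 7 × 4 + 3, so there are 4 full weeks plus 3 extra days.
Each full week contributes 5 weekdays (Mon–Fri): 4 × 5 = 20.
The 3 extra days are Fri, Sat, Sun — 1 of them qualifies.
Total: 20 + 1 = 21.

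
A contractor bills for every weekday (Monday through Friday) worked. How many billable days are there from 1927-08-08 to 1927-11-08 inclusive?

1927-08-08 is a Monday.
The range spans 93 days (inclusive of both endpoints).
93 = 7 × 13 + 2, so there are 13 full weeks plus 2 extra days.
Each full week contributes 5 weekdays (Mon–Fri): 13 × 5 = 65.
The 2 extra days are Monday, Tuesday — 2 of them qualify.
Total: 65 + 2 = 67.

67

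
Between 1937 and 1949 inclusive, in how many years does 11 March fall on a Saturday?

2

Day of week of March 11 in each year:
1937: Thu, 1938: Fri, 1939: Sat ✓, 1940: Mon, 1941: Tue, 1942: Wed, 1943: Thu, 1944: Sat ✓, 1945: Sun, 1946: Mon, 1947: Tue, 1948: Thu, 1949: Fri
Saturdays: 1939, 1944.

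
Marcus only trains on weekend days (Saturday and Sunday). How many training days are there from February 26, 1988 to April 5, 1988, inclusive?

February 26, 1988 is a Friday.
The range spans 40 days (inclusive of both endpoints).
40 = 7 × 5 + 5, so there are 5 full weeks plus 5 extra days.
Each full week contributes 2 weekend days (Sat, Sun): 5 × 2 = 10.
The 5 extra days are Friday, Saturday, Sunday, Monday, Tuesday — 2 of them qualify.
Total: 10 + 2 = 12.

12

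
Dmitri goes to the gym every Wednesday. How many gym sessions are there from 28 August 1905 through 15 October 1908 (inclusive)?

164 Wednesdays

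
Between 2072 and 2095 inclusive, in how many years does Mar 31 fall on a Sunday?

3

Day of week of March 31 in each year:
2072: Thu, 2073: Fri, 2074: Sat, 2075: Sun ✓, 2076: Tue, 2077: Wed, 2078: Thu, 2079: Fri, 2080: Sun ✓, 2081: Mon, 2082: Tue, 2083: Wed, 2084: Fri, 2085: Sat, 2086: Sun ✓, 2087: Mon, 2088: Wed, 2089: Thu, 2090: Fri, 2091: Sat, 2092: Mon, 2093: Tue, 2094: Wed, 2095: Thu
Sundays: 2075, 2080, 2086.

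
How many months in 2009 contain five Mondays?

4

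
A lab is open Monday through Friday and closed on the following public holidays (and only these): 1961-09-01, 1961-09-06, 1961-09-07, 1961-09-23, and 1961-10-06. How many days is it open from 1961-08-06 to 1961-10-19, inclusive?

1961-08-06 is a Sunday.
The range spans 75 days (inclusive of both endpoints).
75 = 7 × 10 + 5, so there are 10 full weeks plus 5 extra days.
Each full week contributes 5 weekdays (Mon–Fri): 10 × 5 = 50.
The 5 extra days are Sunday, Monday, Tuesday, Wednesday, Thursday — 4 of them qualify.
Total: 50 + 4 = 54.
Holidays: 1961-09-01 (Fri); 1961-09-06 (Wed); 1961-09-07 (Thu); 1961-09-23 (Sat); 1961-10-06 (Fri).
4 of the 5 holidays fall on weekdays; the rest are weekends and were already excluded.
Business days: 54 − 4 = 50.

50 working days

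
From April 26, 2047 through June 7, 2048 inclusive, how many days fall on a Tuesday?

58 Tuesdays

April 26, 2047 is a Friday.
From April 26, 2047 to June 7, 2048 is 409 days inclusive.
409 = 7 × 58 + 3, so there are 58 full weeks plus 3 extra days.
Each full week contributes one Tuesday: 58 so far.
The 3 extra days are Friday, Saturday, Sunday — none qualify.
Total: 58 + 0 = 58.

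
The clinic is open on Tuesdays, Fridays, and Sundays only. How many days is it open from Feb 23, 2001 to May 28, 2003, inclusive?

Feb 23, 2001 is a Friday.
From Feb 23, 2001 to May 28, 2003 is 825 days inclusive.
825 = 7 × 117 + 6, so there are 117 full weeks plus 6 extra days.
Each full week contributes 3 days from the set (Tue, Fri, Sun): 117 × 3 = 351.
The 6 extra days are Friday, Saturday, Sunday, Monday, Tuesday, Wednesday — 3 of them qualify.
Total: 351 + 3 = 354.

354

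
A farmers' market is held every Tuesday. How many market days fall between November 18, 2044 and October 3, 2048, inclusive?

202

November 18, 2044 is a Friday.
From November 18, 2044 to October 3, 2048 is 1416 days inclusive.
1416 = 7 × 202 + 2, so there are 202 full weeks plus 2 extra days.
Each full week contributes one Tuesday: 202 so far.
The 2 extra days are Fri, Sat — none qualify.
Total: 202 + 0 = 202.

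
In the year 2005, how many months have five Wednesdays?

4

A month has five Wednesdays exactly when Wednesday falls within its first (length − 28) days.
Jan: 31 days, starts Sat → 5 of Sat, Sun, Mon
Feb: 28 days, starts Tue → 5 of (none)
Mar: 31 days, starts Tue → 5 of Tue, Wed, Thu ✓
Apr: 30 days, starts Fri → 5 of Fri, Sat
May: 31 days, starts Sun → 5 of Sun, Mon, Tue
Jun: 30 days, starts Wed → 5 of Wed, Thu ✓
Jul: 31 days, starts Fri → 5 of Fri, Sat, Sun
Aug: 31 days, starts Mon → 5 of Mon, Tue, Wed ✓
Sep: 30 days, starts Thu → 5 of Thu, Fri
Oct: 31 days, starts Sat → 5 of Sat, Sun, Mon
Nov: 30 days, starts Tue → 5 of Tue, Wed ✓
Dec: 31 days, starts Thu → 5 of Thu, Fri, Sat
Months with five Wednesdays: Mar, Jun, Aug, Nov.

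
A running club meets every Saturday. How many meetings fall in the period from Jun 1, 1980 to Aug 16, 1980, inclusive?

11

Jun 1, 1980 is a Sunday.
That's 77 days from start to end, counting both.
77 = 7 × 11, so the span is exactly 11 full weeks.
Each full week contributes one Saturday: 11 so far.
Total: 11.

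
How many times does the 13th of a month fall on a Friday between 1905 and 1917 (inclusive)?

Friday-the-13ths by year:
1905: Jan, Oct
1906: Apr, Jul
1907: Sep, Dec
1908: Mar, Nov
1909: Aug
1910: May
1911: Jan, Oct
1912: Sep, Dec
1913: Jun
1914: Feb, Mar, Nov
1915: Aug
1916: Oct
1917: Apr, Jul

22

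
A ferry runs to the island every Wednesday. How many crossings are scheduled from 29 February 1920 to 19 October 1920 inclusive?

33

29 February 1920 is a Sunday.
That's 234 days from start to end, counting both.
234 = 7 × 33 + 3, so there are 33 full weeks plus 3 extra days.
Each full week contributes one Wednesday: 33 so far.
The 3 extra days are Sun, Mon, Tue — none qualify.
Total: 33 + 0 = 33.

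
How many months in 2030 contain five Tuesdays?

A month has five Tuesdays exactly when Tuesday falls within its first (length − 28) days.
Jan: 31 days, starts Tue → 5 of Tue, Wed, Thu ✓
Feb: 28 days, starts Fri → 5 of (none)
Mar: 31 days, starts Fri → 5 of Fri, Sat, Sun
Apr: 30 days, starts Mon → 5 of Mon, Tue ✓
May: 31 days, starts Wed → 5 of Wed, Thu, Fri
Jun: 30 days, starts Sat → 5 of Sat, Sun
Jul: 31 days, starts Mon → 5 of Mon, Tue, Wed ✓
Aug: 31 days, starts Thu → 5 of Thu, Fri, Sat
Sep: 30 days, starts Sun → 5 of Sun, Mon
Oct: 31 days, starts Tue → 5 of Tue, Wed, Thu ✓
Nov: 30 days, starts Fri → 5 of Fri, Sat
Dec: 31 days, starts Sun → 5 of Sun, Mon, Tue ✓
Months with five Tuesdays: Jan, Apr, Jul, Oct, Dec.

5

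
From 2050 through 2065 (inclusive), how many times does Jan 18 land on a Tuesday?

Day of week of January 18 in each year:
2050: Tue ✓, 2051: Wed, 2052: Thu, 2053: Sat, 2054: Sun, 2055: Mon, 2056: Tue ✓, 2057: Thu, 2058: Fri, 2059: Sat, 2060: Sun, 2061: Tue ✓, 2062: Wed, 2063: Thu, 2064: Fri, 2065: Sun
Tuesdays: 2050, 2056, 2061.

3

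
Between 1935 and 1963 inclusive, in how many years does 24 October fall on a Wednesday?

Day of week of October 24 in each year:
1935: Thu, 1936: Sat, 1937: Sun, 1938: Mon, 1939: Tue, 1940: Thu, 1941: Fri, 1942: Sat, 1943: Sun, 1944: Tue, 1945: Wed ✓, 1946: Thu, 1947: Fri, 1948: Sun, 1949: Mon, 1950: Tue, 1951: Wed ✓, 1952: Fri, 1953: Sat, 1954: Sun, 1955: Mon, 1956: Wed ✓, 1957: Thu, 1958: Fri, 1959: Sat, 1960: Mon, 1961: Tue, 1962: Wed ✓, 1963: Thu
Wednesdays: 1945, 1951, 1956, 1962.

4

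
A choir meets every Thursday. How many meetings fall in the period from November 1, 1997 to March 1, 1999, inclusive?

69 Thursdays

November 1, 1997 is a Saturday.
From November 1, 1997 to March 1, 1999 is 486 days inclusive.
486 = 7 × 69 + 3, so there are 69 full weeks plus 3 extra days.
Each full week contributes one Thursday: 69 so far.
The 3 extra days are Sat, Sun, Mon — none qualify.
Total: 69 + 0 = 69.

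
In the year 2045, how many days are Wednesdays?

52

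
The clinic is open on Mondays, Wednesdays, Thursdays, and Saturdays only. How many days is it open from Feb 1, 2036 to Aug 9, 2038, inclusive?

Feb 1, 2036 is a Friday.
That's 921 days from start to end, counting both.
921 = 7 × 131 + 4, so there are 131 full weeks plus 4 extra days.
Each full week contributes 4 days from the set (Mon, Wed, Thu, Sat): 131 × 4 = 524.
The 4 extra days are Fri, Sat, Sun, Mon — 2 of them qualify.
Total: 524 + 2 = 526.

526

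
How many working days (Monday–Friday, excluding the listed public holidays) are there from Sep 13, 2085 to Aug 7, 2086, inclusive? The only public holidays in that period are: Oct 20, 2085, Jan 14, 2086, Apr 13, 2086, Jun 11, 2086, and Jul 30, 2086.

232 working days

Sep 13, 2085 is a Thursday.
The range spans 329 days (inclusive of both endpoints).
329 = 7 × 47, so the span is exactly 47 full weeks.
Each full week contributes 5 weekdays (Mon–Fri): 47 × 5 = 235.
Total: 235.
Holidays: Oct 20, 2085 (Sat); Jan 14, 2086 (Mon); Apr 13, 2086 (Sat); Jun 11, 2086 (Tue); Jul 30, 2086 (Tue).
3 of the 5 holidays fall on weekdays; the rest are weekends and were already excluded.
Business days: 235 − 3 = 232.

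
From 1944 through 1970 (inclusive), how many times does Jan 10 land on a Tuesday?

4

Day of week of January 10 in each year:
1944: Mon, 1945: Wed, 1946: Thu, 1947: Fri, 1948: Sat, 1949: Mon, 1950: Tue ✓, 1951: Wed, 1952: Thu, 1953: Sat, 1954: Sun, 1955: Mon, 1956: Tue ✓, 1957: Thu, 1958: Fri, 1959: Sat, 1960: Sun, 1961: Tue ✓, 1962: Wed, 1963: Thu, 1964: Fri, 1965: Sun, 1966: Mon, 1967: Tue ✓, 1968: Wed, 1969: Fri, 1970: Sat
Tuesdays: 1950, 1956, 1961, 1967.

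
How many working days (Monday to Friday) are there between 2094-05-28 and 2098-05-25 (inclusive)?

2094-05-28 is a Friday.
That's 1459 days from start to end, counting both.
1459 = 7 × 208 + 3, so there are 208 full weeks plus 3 extra days.
Each full week contributes 5 weekdays (Mon–Fri): 208 × 5 = 1040.
The 3 extra days are Fri, Sat, Sun — 1 of them qualifies.
Total: 1040 + 1 = 1041.

1041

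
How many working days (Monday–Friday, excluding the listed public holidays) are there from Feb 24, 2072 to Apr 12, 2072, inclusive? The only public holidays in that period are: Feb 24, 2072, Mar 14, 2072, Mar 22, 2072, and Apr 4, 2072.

31 working days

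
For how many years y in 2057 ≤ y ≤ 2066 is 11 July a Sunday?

2

Day of week of July 11 in each year:
2057: Wed, 2058: Thu, 2059: Fri, 2060: Sun ✓, 2061: Mon, 2062: Tue, 2063: Wed, 2064: Fri, 2065: Sat, 2066: Sun ✓
Sundays: 2060, 2066.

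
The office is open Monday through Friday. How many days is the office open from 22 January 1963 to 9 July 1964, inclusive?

383 weekdays

22 January 1963 is a Tuesday.
That's 535 days from start to end, counting both.
535 = 7 × 76 + 3, so there are 76 full weeks plus 3 extra days.
Each full week contributes 5 weekdays (Mon–Fri): 76 × 5 = 380.
The 3 extra days are Tuesday, Wednesday, Thursday — 3 of them qualify.
Total: 380 + 3 = 383.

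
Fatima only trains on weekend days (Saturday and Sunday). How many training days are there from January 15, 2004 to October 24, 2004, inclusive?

82

January 15, 2004 is a Thursday.
From January 15, 2004 to October 24, 2004 is 284 days inclusive.
284 = 7 × 40 + 4, so there are 40 full weeks plus 4 extra days.
Each full week contributes 2 weekend days (Sat, Sun): 40 × 2 = 80.
The 4 extra days are Thu, Fri, Sat, Sun — 2 of them qualify.
Total: 80 + 2 = 82.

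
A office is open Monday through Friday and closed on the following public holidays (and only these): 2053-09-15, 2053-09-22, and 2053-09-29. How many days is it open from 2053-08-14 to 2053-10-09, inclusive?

38

2053-08-14 is a Thursday.
From 2053-08-14 to 2053-10-09 is 57 days inclusive.
57 = 7 × 8 + 1, so there are 8 full weeks plus 1 extra day.
Each full week contributes 5 weekdays (Mon–Fri): 8 × 5 = 40.
The 1 extra day is Thursday — 1 of them qualifies.
Total: 40 + 1 = 41.
Holidays: 2053-09-15 (Mon); 2053-09-22 (Mon); 2053-09-29 (Mon).
All 3 holidays fall on weekdays, so subtract 3.
Business days: 41 − 3 = 38.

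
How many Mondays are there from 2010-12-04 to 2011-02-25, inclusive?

12 Mondays

2010-12-04 is a Saturday.
The range spans 84 days (inclusive of both endpoints).
84 = 7 × 12, so the span is exactly 12 full weeks.
Each full week contributes one Monday: 12 so far.
Total: 12.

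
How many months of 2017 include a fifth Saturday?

A month has five Saturdays exactly when Saturday falls within its first (length − 28) days.
Jan: 31 days, starts Sun → 5 of Sun, Mon, Tue
Feb: 28 days, starts Wed → 5 of (none)
Mar: 31 days, starts Wed → 5 of Wed, Thu, Fri
Apr: 30 days, starts Sat → 5 of Sat, Sun ✓
May: 31 days, starts Mon → 5 of Mon, Tue, Wed
Jun: 30 days, starts Thu → 5 of Thu, Fri
Jul: 31 days, starts Sat → 5 of Sat, Sun, Mon ✓
Aug: 31 days, starts Tue → 5 of Tue, Wed, Thu
Sep: 30 days, starts Fri → 5 of Fri, Sat ✓
Oct: 31 days, starts Sun → 5 of Sun, Mon, Tue
Nov: 30 days, starts Wed → 5 of Wed, Thu
Dec: 31 days, starts Fri → 5 of Fri, Sat, Sun ✓
Months with five Saturdays: Apr, Jul, Sep, Dec.

4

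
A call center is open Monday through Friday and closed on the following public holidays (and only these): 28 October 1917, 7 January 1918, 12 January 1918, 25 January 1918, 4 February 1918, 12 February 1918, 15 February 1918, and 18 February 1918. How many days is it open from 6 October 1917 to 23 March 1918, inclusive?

6 October 1917 is a Saturday.
From 6 October 1917 to 23 March 1918 is 169 days inclusive.
169 = 7 × 24 + 1, so there are 24 full weeks plus 1 extra day.
Each full week contributes 5 weekdays (Mon–Fri): 24 × 5 = 120.
The 1 extra day is Saturday — none qualify.
Total: 120 + 0 = 120.
Holidays: 28 October 1917 (Sun); 7 January 1918 (Mon); 12 January 1918 (Sat); 25 January 1918 (Fri); 4 February 1918 (Mon); 12 February 1918 (Tue); 15 February 1918 (Fri); 18 February 1918 (Mon).
6 of the 8 holidays fall on weekdays; the rest are weekends and were already excluded.
Business days: 120 − 6 = 114.

114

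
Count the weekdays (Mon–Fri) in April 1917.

1917-04-01 is a Sunday.
The range spans 30 days (inclusive of both endpoints).
30 = 7 × 4 + 2, so there are 4 full weeks plus 2 extra days.
Each full week contributes 5 weekdays (Mon–Fri): 4 × 5 = 20.
The 2 extra days are Sun, Mon — 1 of them qualifies.
Total: 20 + 1 = 21.

21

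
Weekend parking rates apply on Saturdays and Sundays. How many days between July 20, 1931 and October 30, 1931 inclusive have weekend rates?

28

July 20, 1931 is a Monday.
From July 20, 1931 to October 30, 1931 is 103 days inclusive.
103 = 7 × 14 + 5, so there are 14 full weeks plus 5 extra days.
Each full week contributes 2 weekend days (Sat, Sun): 14 × 2 = 28.
The 5 extra days are Mon, Tue, Wed, Thu, Fri — none qualify.
Total: 28 + 0 = 28.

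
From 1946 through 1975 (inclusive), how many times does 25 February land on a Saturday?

4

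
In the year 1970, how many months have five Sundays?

A month has five Sundays exactly when Sunday falls within its first (length − 28) days.
Jan: 31 days, starts Thu → 5 of Thu, Fri, Sat
Feb: 28 days, starts Sun → 5 of (none)
Mar: 31 days, starts Sun → 5 of Sun, Mon, Tue ✓
Apr: 30 days, starts Wed → 5 of Wed, Thu
May: 31 days, starts Fri → 5 of Fri, Sat, Sun ✓
Jun: 30 days, starts Mon → 5 of Mon, Tue
Jul: 31 days, starts Wed → 5 of Wed, Thu, Fri
Aug: 31 days, starts Sat → 5 of Sat, Sun, Mon ✓
Sep: 30 days, starts Tue → 5 of Tue, Wed
Oct: 31 days, starts Thu → 5 of Thu, Fri, Sat
Nov: 30 days, starts Sun → 5 of Sun, Mon ✓
Dec: 31 days, starts Tue → 5 of Tue, Wed, Thu
Months with five Sundays: Mar, May, Aug, Nov.

4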